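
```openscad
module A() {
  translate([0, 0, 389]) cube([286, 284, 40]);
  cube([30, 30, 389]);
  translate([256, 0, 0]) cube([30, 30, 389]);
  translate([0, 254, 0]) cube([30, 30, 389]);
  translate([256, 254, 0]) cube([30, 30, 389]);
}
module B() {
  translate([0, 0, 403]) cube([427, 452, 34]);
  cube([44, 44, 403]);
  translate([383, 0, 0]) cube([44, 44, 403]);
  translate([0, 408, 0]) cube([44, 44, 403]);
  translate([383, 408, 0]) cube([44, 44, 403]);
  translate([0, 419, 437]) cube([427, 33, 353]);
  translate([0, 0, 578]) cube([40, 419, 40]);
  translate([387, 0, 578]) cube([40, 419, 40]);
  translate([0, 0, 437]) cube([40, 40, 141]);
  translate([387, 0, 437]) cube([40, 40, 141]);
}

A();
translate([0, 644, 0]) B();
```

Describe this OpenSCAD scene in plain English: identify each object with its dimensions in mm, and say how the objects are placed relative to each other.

A is a simple wooden stool: a rectangular seat 286 mm (x) by 284 mm (y), 40 mm thick, top face at z = 429 mm, on four square legs, each 30×30 mm in cross-section. The legs rest on z = 0, each flush with a corner of the seat.

B is a chair. The seat is a 427×452×34 mm slab with its top at z = 437 mm, on four 44×44 mm corner legs (flush with the seat edges, standing on z = 0). A flat backrest 33 mm thick, 353 mm tall, spans the full seat width and rises from the seat top along its +y edge, rear face flush with the rear of the seat. Two armrests of 40×40 mm section run along each side from the seat's front edge to the front of the backrest, top faces 181 mm above the seat top and outer faces flush with the seat's x-edges; a 40×40 mm post under the front of each armrest stands on the seat at the front corner.

The chair is on the floor beside the stool on its +y side.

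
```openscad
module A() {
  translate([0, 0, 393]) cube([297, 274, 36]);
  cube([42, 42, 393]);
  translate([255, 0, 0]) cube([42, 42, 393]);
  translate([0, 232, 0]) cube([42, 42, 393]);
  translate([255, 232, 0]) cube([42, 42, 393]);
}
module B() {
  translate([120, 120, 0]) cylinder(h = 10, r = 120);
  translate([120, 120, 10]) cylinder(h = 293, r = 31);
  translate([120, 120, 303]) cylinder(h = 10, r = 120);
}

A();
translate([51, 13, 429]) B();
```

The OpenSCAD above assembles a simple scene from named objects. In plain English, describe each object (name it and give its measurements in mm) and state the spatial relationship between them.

A is a simple wooden stool: a rectangular seat 297 mm (x) by 274 mm (y), 36 mm thick, top face at z = 429 mm, on four square legs, each 42×42 mm in cross-section. The legs rest on z = 0, each flush with a corner of the seat.

B is a spool: two coaxial disc flanges of radius 120 mm and thickness 10 mm, joined by a core cylinder of radius 31 mm and height 293 mm. The lower flange rests on z = 0 and the three cylinders share a vertical axis.

The spool is on top of the stool.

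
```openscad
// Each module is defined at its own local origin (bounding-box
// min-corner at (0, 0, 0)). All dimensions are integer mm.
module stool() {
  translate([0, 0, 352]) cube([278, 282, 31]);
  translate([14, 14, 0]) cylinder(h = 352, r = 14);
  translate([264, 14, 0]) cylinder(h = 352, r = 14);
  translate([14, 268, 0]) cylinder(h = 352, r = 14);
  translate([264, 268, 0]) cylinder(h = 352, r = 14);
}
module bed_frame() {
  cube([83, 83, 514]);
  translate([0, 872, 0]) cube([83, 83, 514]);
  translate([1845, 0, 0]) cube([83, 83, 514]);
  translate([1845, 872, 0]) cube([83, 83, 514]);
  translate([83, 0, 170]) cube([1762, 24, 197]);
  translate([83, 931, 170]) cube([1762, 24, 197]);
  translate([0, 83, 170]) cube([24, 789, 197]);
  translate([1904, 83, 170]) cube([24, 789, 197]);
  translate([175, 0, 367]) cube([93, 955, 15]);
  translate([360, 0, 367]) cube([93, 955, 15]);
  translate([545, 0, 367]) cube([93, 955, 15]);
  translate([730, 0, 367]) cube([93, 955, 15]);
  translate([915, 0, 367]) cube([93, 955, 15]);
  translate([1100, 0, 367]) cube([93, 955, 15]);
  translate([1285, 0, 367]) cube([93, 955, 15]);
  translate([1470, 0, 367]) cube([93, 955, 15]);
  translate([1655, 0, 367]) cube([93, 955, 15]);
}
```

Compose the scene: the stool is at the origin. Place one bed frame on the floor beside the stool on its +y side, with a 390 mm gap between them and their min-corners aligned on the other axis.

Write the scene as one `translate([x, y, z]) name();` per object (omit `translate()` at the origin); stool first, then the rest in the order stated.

stool();
translate([0, 672, 0]) bed_frame();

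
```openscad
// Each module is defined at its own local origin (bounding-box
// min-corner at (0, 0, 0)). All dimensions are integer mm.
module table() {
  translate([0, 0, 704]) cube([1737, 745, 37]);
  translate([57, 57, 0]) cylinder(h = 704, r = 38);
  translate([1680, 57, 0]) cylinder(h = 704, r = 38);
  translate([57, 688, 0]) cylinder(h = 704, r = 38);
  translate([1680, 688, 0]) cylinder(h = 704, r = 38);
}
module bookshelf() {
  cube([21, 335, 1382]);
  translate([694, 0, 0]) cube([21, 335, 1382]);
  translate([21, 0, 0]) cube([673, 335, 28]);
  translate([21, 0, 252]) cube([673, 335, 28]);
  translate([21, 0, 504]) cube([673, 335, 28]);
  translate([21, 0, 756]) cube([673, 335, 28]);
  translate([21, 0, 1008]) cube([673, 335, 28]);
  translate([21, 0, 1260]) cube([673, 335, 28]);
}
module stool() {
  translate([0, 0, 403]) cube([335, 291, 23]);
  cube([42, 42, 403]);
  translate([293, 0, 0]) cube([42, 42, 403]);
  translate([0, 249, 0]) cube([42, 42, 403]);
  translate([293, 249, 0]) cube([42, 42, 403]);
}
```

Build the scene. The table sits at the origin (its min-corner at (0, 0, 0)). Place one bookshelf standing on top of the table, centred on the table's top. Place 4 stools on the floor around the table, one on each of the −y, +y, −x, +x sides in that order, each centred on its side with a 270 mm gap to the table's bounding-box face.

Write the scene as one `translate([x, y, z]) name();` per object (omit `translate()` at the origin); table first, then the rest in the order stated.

table();
translate([511, 205, 741]) bookshelf();
translate([701, -561, 0]) stool();
translate([701, 1015, 0]) stool();
translate([-605, 227, 0]) stool();
translate([2007, 227, 0]) stool();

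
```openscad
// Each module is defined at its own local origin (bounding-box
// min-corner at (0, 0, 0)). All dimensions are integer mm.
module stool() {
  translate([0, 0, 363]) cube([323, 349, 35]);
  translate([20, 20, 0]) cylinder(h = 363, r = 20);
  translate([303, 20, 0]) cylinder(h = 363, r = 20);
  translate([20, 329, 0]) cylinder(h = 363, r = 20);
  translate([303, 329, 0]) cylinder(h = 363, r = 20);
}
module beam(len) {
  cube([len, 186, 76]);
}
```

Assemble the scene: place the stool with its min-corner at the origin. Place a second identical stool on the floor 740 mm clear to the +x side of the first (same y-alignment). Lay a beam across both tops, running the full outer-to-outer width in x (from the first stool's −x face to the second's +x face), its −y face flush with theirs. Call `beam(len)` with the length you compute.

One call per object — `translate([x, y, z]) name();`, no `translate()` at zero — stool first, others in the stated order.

stool();
translate([1063, 0, 0]) stool();
translate([0, 0, 398]) beam(1386);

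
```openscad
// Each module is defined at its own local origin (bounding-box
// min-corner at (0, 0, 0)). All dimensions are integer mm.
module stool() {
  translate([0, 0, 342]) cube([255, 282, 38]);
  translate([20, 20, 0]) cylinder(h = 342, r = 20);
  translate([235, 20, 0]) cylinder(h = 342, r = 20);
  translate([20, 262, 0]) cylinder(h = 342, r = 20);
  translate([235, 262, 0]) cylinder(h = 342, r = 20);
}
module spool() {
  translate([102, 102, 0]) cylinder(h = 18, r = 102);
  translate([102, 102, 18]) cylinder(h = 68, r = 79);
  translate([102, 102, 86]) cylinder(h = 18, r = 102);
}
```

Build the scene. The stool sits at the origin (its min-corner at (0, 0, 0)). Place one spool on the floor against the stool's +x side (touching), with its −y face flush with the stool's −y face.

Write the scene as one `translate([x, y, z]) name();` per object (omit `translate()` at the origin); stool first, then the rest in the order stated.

stool();
translate([255, 0, 0]) spool();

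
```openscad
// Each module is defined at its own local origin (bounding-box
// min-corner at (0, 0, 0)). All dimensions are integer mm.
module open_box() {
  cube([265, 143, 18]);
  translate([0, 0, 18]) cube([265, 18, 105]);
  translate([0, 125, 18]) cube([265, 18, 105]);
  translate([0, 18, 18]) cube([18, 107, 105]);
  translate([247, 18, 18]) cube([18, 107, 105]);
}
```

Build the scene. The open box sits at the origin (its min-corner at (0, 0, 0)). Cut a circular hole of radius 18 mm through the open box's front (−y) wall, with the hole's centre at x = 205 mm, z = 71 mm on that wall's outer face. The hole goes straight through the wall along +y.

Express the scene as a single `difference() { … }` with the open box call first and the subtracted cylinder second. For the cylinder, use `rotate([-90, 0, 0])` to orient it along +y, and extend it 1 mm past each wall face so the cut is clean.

difference() {
  open_box();
  translate([205, -1, 71]) rotate([-90, 0, 0]) cylinder(h = 20, r = 18);
}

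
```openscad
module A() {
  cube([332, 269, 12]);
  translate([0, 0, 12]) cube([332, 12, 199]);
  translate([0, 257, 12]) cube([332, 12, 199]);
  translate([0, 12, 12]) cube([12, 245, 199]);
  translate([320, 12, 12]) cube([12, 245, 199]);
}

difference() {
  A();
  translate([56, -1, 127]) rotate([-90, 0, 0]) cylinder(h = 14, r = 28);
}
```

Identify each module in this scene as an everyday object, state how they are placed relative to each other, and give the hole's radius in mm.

The subtracted cylinder has r = 28 mm.

A is an open box. The open box has a circular hole through its front wall. The hole's radius is 28 mm.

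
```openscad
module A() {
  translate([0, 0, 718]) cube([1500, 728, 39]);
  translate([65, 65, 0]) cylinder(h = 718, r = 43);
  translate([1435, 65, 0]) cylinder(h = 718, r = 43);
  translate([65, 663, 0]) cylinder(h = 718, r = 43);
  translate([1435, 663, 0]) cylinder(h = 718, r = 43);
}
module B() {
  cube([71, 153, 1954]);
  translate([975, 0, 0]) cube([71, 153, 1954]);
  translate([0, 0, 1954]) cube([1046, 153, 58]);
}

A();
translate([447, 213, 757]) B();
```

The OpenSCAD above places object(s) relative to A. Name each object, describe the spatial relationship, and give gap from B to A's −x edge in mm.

The door frame's min-x is at 447; the table's min-x is 0; gap = 447 mm.

A is a table. B is a door frame. The door frame is on top of the table. The gap from the door frame to the table's −x edge is 447 mm.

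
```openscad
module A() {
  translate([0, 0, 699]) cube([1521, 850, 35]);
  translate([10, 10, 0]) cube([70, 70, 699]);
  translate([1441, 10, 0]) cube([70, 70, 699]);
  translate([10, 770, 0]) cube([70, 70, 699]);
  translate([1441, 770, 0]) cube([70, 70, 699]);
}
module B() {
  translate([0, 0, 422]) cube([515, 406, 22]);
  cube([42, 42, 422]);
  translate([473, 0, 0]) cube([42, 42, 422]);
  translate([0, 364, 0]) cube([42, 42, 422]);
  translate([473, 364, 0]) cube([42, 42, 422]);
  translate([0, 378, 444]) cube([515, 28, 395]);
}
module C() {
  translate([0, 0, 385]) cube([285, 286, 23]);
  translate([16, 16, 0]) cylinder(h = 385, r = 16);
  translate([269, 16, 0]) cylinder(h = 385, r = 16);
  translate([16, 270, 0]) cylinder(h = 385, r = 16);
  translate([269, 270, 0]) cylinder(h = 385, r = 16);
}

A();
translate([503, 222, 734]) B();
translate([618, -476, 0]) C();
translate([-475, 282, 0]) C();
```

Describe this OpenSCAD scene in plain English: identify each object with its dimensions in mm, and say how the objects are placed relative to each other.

A is a rectangular dining table. The top is 1521×850×35 mm with its upper surface at z = 734 mm. It stands on four 70×70 mm square legs, each inset 10 mm from the nearest pair of top edges, running from the floor to the underside of the top.

B is a chair. The seat is a 515×406×22 mm slab with its top at z = 444 mm, on four 42×42 mm corner legs (flush with the seat edges, standing on z = 0). A flat backrest 28 mm thick, 395 mm tall, spans the full seat width and rises from the seat top along its +y edge, rear face flush with the rear of the seat.

C is a four-legged stool. The seat is 285×286 mm, 23 mm thick, top at z = 408 mm. It stands on four round legs, each 32 mm in diameter, from z = 0 to the seat underside, each leg's axis is inset half a diameter from the nearest pair of seat edges (so the leg's bounding box is flush with the corner).

The chair is on top of the table, centred. Two stools sit around the table at the −y, −x sides.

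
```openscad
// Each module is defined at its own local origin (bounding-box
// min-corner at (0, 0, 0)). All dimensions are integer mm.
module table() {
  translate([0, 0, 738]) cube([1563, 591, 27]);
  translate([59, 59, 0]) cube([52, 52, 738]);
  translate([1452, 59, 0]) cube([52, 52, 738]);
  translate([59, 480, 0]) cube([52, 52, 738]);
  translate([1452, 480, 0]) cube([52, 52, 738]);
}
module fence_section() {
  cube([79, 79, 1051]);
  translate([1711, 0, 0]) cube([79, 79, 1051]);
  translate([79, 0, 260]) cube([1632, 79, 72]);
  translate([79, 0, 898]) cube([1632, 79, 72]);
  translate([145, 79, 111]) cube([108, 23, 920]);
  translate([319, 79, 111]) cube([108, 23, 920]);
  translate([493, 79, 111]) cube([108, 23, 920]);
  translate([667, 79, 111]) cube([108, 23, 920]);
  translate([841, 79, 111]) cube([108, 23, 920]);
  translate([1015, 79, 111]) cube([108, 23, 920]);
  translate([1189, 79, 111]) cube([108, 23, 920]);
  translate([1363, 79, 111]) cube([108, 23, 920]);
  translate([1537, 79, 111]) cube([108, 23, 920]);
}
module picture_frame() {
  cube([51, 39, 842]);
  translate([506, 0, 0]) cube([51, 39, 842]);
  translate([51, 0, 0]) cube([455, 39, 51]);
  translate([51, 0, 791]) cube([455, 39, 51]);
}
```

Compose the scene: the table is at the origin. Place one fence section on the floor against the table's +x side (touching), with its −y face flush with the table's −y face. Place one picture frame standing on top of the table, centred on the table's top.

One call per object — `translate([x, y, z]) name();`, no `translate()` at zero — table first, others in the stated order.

table();
translate([1563, 0, 0]) fence_section();
translate([503, 276, 765]) picture_frame();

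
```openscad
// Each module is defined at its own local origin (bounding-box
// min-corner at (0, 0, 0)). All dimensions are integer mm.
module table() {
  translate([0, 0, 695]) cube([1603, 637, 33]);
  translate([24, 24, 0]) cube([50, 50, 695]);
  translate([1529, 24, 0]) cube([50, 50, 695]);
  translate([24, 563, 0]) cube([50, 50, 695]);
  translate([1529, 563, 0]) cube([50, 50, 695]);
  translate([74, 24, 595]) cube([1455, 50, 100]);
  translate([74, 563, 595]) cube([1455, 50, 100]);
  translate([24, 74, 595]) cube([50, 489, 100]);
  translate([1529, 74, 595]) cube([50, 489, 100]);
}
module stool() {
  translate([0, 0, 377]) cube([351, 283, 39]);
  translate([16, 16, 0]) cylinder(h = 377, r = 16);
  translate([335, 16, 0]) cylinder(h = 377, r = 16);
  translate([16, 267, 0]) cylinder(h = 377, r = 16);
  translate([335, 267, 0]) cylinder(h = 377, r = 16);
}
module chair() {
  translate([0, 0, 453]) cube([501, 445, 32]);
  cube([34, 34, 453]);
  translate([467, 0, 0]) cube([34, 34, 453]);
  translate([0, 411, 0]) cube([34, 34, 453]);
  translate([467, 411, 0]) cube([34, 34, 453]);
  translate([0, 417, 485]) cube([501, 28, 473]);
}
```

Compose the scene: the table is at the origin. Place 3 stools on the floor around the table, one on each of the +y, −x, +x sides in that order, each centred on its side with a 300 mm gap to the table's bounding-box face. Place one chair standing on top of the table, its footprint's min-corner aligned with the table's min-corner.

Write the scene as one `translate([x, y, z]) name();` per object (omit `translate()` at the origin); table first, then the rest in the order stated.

table();
translate([626, 937, 0]) stool();
translate([-651, 177, 0]) stool();
translate([1903, 177, 0]) stool();
translate([0, 0, 728]) chair();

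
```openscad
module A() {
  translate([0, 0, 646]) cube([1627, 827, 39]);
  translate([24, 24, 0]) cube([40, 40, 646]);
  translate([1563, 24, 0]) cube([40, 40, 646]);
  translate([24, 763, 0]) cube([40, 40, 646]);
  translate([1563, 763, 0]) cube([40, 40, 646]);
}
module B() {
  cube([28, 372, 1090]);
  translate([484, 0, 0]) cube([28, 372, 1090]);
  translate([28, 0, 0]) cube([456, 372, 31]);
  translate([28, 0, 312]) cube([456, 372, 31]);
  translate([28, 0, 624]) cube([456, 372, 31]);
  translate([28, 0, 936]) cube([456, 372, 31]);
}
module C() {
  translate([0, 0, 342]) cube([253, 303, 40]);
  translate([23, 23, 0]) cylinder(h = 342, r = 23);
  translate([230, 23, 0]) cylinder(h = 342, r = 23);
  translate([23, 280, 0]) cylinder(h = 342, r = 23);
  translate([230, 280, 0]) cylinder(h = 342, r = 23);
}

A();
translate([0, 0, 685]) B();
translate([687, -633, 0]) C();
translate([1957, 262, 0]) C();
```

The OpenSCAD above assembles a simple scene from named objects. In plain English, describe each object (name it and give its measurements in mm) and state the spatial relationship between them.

A is a table: top 1627 mm (x) × 827 mm (y), 39 mm thick, upper face at z = 685 mm, on four 40×40 mm square legs, each inset 24 mm from the nearest pair of top edges, running from z = 0 to the bottom of the top.

B is a bookshelf 512 mm wide overall, 372 mm deep and 1090 mm tall. The two sides are 28 mm thick vertical panels. 4 horizontal shelves of 31 mm thickness span between the inner faces of the sides; the lowest shelf sits on the floor and shelves are stacked with a clear vertical gap of 281 mm between each pair.

C is a four-legged stool. The seat is 253×303 mm, 40 mm thick, top at z = 382 mm. It stands on four round legs, each 46 mm in diameter, from z = 0 to the seat underside, each leg's axis is inset half a diameter from the nearest pair of seat edges (so the leg's bounding box is flush with the corner).

The bookshelf is on top of the table. Two stools sit around the table at the −y, +x sides.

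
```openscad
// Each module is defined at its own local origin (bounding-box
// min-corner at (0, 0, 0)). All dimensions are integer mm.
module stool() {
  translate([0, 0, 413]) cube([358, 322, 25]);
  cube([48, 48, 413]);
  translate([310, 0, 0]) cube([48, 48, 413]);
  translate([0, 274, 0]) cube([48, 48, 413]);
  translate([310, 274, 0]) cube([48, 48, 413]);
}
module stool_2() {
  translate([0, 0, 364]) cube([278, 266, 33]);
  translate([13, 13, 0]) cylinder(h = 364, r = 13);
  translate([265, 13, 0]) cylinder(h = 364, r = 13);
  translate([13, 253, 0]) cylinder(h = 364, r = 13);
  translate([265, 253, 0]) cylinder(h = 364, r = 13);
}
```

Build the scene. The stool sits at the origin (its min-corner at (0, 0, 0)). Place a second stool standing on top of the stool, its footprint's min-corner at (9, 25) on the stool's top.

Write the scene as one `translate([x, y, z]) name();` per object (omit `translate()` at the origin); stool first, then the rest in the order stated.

stool();
translate([9, 25, 438]) stool_2();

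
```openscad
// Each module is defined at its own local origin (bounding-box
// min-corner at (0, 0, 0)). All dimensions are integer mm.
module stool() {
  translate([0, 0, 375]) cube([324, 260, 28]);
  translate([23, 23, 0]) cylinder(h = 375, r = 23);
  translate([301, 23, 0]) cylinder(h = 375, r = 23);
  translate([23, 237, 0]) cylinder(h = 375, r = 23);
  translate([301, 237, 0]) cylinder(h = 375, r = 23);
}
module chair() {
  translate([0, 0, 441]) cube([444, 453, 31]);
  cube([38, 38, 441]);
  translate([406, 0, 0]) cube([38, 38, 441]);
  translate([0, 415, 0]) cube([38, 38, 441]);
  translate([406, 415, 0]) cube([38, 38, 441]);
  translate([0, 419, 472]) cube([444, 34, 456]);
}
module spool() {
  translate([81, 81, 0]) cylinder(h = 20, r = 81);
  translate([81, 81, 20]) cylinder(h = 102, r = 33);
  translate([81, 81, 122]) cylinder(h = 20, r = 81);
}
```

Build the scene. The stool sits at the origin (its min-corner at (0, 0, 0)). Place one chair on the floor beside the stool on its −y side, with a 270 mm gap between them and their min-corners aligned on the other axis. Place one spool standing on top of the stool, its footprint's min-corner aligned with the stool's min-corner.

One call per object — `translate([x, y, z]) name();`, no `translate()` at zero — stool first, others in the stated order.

stool();
translate([0, -723, 0]) chair();
translate([0, 0, 403]) spool();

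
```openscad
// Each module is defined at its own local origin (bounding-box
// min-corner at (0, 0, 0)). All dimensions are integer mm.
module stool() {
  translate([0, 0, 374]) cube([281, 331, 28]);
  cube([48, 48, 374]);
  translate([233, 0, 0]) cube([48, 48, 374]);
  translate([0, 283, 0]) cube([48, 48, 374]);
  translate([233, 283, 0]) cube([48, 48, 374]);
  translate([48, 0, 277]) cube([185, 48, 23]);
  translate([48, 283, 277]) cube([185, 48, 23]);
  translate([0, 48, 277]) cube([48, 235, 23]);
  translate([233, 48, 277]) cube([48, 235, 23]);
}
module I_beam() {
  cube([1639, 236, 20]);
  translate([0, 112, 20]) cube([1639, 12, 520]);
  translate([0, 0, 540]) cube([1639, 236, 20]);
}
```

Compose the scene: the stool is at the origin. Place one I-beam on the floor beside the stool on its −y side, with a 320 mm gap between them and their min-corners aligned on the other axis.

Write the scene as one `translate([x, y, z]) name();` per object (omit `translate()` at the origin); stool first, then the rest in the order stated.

stool();
translate([0, -556, 0]) I_beam();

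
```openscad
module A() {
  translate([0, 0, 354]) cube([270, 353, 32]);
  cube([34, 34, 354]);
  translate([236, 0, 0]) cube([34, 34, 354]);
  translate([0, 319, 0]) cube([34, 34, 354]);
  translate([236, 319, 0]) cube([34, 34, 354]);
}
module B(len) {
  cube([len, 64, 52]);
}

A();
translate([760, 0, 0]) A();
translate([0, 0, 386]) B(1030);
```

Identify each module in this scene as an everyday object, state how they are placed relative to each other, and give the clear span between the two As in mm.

A is a stool. B is a beam. A beam spans the tops of two stools. The clear span between the two stools is 490 mm.

Second stool starts at x = 760; first ends at x = 270; clear span = 760 − 270 = 490 mm.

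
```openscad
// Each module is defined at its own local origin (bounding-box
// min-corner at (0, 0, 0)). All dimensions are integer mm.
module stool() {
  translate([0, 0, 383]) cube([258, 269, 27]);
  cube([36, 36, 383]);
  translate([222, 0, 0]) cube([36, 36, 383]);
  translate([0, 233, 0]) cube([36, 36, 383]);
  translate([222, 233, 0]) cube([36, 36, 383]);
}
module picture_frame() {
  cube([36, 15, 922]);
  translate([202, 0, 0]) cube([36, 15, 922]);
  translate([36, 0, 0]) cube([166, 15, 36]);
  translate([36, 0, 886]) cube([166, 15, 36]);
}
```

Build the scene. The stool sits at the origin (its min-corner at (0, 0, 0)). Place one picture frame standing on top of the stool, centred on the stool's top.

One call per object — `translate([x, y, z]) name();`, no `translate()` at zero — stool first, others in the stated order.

stool();
translate([10, 127, 410]) picture_frame();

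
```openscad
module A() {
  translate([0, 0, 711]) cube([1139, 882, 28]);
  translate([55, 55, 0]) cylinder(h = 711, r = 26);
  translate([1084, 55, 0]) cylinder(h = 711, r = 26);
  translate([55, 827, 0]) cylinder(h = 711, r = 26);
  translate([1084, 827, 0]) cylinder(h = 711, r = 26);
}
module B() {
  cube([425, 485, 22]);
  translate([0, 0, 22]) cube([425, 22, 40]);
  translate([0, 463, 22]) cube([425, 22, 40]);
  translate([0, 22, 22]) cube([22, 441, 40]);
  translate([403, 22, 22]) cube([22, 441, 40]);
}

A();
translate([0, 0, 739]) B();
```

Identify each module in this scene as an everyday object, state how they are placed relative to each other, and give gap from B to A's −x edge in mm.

A is a table. B is an open box. The open box is on top of the table. The gap from the open box to the table's −x edge is 0 mm.

The open box's min-x is at 0; the table's min-x is 0; gap = 0 mm.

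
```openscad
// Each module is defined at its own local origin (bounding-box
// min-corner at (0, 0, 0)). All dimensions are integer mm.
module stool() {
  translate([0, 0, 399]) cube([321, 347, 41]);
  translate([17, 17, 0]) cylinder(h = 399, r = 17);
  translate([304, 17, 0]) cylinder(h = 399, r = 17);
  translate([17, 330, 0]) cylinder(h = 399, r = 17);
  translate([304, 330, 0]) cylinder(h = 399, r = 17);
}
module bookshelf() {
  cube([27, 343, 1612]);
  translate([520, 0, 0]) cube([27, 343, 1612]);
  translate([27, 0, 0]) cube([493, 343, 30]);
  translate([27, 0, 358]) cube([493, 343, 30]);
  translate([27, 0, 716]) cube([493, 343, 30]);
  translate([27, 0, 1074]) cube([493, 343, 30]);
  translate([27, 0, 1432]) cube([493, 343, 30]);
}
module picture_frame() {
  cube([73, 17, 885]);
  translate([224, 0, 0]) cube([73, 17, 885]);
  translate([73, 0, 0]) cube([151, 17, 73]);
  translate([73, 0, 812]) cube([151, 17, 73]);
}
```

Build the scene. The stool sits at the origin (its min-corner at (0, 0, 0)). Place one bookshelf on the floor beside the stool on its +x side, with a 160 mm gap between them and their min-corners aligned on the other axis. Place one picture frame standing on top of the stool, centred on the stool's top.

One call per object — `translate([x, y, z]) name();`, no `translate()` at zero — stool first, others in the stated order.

stool();
translate([481, 0, 0]) bookshelf();
translate([12, 165, 440]) picture_frame();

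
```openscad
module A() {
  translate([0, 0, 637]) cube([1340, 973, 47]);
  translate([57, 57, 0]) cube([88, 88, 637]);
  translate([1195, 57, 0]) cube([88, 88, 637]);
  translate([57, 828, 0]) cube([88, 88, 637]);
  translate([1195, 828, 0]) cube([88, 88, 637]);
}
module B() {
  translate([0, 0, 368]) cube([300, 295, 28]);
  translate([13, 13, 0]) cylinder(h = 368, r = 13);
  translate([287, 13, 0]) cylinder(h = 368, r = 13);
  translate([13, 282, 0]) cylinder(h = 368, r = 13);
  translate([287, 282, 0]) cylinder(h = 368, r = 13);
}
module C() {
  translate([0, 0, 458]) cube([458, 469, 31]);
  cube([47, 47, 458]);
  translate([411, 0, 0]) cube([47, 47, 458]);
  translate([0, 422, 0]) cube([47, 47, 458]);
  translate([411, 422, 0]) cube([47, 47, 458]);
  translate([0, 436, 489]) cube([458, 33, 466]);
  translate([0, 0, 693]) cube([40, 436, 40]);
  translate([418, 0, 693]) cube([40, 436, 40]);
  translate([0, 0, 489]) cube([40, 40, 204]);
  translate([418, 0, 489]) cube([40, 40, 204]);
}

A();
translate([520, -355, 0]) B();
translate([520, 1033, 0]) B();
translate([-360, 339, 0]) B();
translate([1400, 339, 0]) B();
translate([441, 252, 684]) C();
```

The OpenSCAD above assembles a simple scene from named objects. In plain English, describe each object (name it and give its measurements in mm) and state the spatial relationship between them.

A is a rectangular dining table. The top is 1340×973×47 mm with its upper surface at z = 684 mm. It stands on four 88×88 mm square legs, each inset 57 mm from the nearest pair of top edges, running from the floor to the underside of the top.

B is a four-legged stool. The seat is 300×295 mm, 28 mm thick, top at z = 396 mm. It stands on four round legs, each 26 mm in diameter, from z = 0 to the seat underside, each leg's axis is inset half a diameter from the nearest pair of seat edges (so the leg's bounding box is flush with the corner).

C is a chair: 458×469 mm seat, 31 mm thick, top at z = 489 mm, on four 47 mm square corner legs flush with the seat edges. A 33 mm thick backrest slab spans the full seat width, extending 466 mm above the seat top, its back face flush with the seat's +y edge. Two armrests of 40×40 mm section run along each side from the seat's front edge to the front of the backrest, top faces 244 mm above the seat top and outer faces flush with the seat's x-edges; a 40×40 mm post under the front of each armrest stands on the seat at the front corner.

Four stools sit around the table at the −y, +y, −x, +x sides. The chair is on top of the table, centred.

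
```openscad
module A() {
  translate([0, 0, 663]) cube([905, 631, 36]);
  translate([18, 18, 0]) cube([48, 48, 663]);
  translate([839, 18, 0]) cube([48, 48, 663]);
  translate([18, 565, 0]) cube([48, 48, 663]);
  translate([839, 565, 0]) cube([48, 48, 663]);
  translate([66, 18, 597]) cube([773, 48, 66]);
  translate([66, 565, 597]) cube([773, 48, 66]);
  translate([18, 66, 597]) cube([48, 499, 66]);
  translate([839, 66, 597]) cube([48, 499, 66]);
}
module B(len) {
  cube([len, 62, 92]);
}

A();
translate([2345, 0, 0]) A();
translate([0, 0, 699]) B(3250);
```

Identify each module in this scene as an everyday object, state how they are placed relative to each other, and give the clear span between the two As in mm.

A is a table. B is a beam. A beam spans the tops of two tables. The clear span between the two tables is 1440 mm.

Second table starts at x = 2345; first ends at x = 905; clear span = 2345 − 905 = 1440 mm.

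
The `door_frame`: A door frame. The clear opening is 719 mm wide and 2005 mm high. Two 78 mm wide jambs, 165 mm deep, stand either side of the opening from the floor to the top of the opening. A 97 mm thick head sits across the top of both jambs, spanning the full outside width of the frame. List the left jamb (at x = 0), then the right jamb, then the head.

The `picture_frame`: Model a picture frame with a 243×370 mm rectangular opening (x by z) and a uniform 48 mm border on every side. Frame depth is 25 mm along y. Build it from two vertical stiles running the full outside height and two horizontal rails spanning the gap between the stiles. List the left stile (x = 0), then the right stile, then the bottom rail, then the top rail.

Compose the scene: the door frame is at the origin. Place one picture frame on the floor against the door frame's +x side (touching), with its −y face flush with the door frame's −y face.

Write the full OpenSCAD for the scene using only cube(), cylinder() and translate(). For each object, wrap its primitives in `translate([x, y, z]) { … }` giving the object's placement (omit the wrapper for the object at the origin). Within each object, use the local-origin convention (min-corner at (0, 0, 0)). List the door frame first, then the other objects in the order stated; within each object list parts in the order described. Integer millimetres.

cube([78, 165, 2005]);
translate([797, 0, 0]) cube([78, 165, 2005]);
translate([0, 0, 2005]) cube([875, 165, 97]);
translate([875, 0, 0]) {
  cube([48, 25, 466]);
  translate([291, 0, 0]) cube([48, 25, 466]);
  translate([48, 0, 0]) cube([243, 25, 48]);
  translate([48, 0, 418]) cube([243, 25, 48]);
}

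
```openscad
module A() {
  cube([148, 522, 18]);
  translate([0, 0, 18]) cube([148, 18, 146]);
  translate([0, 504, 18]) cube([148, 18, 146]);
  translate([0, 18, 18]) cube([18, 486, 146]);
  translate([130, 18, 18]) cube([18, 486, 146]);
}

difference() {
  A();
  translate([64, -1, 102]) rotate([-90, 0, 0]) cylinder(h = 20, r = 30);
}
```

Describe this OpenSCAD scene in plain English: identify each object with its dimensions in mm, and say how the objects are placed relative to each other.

A is an open storage box with external size 148×522×164 mm and wall thickness 18 mm (the base is also 18 mm thick). The base covers the whole footprint; the four walls stand on the base, with the y-facing walls full-width and the x-facing walls fitting between their inner faces.

The open box has a circular hole of radius 30 mm through its front wall, centred at (x = 64, z = 102).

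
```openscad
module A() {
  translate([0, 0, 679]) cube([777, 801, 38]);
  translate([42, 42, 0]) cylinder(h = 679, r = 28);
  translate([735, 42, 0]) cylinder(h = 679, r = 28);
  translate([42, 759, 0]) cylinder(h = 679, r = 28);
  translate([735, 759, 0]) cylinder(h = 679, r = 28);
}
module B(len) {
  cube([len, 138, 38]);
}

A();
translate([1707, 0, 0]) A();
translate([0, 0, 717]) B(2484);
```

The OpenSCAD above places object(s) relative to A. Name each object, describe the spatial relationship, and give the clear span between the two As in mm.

Second table starts at x = 1707; first ends at x = 777; clear span = 1707 − 777 = 930 mm.

A is a table. B is a beam. A beam spans the tops of two tables. The clear span between the two tables is 930 mm.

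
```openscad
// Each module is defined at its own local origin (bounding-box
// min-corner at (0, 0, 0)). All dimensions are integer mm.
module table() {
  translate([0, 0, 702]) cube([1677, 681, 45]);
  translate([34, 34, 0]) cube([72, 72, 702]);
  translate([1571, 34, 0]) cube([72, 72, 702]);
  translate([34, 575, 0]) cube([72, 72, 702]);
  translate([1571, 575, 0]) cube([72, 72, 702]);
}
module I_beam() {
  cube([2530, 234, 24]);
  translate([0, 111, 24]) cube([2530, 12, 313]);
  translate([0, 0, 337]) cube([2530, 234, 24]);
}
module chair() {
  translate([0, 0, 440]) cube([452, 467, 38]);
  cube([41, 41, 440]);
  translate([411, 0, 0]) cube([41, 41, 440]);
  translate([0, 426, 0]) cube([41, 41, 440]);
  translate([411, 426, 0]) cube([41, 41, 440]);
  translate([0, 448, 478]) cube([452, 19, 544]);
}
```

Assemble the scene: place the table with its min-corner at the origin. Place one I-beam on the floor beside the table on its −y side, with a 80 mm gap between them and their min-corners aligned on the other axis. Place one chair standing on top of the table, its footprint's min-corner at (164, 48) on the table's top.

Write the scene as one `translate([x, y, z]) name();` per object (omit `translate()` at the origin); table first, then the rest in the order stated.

table();
translate([0, -314, 0]) I_beam();
translate([164, 48, 747]) chair();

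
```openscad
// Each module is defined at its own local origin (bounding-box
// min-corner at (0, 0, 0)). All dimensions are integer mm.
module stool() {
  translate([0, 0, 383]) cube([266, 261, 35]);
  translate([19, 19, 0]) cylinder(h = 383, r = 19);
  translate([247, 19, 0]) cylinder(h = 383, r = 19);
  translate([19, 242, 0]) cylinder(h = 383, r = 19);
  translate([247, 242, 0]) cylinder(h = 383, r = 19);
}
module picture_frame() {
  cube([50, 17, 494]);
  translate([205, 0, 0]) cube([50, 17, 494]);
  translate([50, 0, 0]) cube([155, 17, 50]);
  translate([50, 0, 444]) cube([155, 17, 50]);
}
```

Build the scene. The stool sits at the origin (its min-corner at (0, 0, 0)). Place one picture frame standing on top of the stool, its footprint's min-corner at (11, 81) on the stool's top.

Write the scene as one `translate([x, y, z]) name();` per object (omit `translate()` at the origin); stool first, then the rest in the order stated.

stool();
translate([11, 81, 418]) picture_frame();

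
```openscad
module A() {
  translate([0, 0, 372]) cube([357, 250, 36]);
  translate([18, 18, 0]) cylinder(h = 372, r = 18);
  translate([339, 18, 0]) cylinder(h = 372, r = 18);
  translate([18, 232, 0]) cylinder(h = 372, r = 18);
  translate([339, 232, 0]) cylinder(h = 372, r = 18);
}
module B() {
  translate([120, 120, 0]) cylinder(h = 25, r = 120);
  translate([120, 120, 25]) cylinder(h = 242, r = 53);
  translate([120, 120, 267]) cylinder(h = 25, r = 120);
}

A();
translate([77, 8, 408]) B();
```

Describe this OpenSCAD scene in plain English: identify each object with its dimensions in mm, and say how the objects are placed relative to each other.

A is a simple wooden stool: a rectangular seat 357 mm (x) by 250 mm (y), 36 mm thick, top face at z = 408 mm, on four round legs, each 36 mm in diameter. The legs rest on z = 0, each leg's axis is inset half a diameter from the nearest pair of seat edges (so the leg's bounding box is flush with the corner).

B is a spool: two coaxial disc flanges of radius 120 mm and thickness 25 mm, joined by a core cylinder of radius 53 mm and height 242 mm. The lower flange rests on z = 0 and the three cylinders share a vertical axis.

The spool is on top of the stool.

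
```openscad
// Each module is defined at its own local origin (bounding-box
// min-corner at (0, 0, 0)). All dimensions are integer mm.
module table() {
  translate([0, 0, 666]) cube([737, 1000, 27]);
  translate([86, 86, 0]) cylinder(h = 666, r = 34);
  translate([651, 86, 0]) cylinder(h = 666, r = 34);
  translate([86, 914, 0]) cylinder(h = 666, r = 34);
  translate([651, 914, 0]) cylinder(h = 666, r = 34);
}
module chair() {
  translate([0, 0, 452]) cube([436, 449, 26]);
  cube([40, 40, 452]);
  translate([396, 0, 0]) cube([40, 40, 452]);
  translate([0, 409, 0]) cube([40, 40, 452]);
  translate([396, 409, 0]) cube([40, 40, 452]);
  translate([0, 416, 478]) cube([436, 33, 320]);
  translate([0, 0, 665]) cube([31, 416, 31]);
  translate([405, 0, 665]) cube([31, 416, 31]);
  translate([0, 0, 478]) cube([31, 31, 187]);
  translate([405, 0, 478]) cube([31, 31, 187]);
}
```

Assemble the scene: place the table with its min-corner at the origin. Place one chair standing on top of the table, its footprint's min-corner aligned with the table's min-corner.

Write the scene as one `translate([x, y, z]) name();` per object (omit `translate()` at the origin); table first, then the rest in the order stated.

table();
translate([0, 0, 693]) chair();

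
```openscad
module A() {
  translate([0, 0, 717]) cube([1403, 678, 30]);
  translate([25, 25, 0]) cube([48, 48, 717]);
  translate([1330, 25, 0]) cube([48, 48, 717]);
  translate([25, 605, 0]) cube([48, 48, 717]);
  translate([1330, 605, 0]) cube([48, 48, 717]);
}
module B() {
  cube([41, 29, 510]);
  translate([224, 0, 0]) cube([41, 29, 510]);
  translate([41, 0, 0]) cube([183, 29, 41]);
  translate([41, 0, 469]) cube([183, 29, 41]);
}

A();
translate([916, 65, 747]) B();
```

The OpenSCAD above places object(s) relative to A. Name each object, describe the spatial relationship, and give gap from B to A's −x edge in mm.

A is a table. B is a picture frame. The picture frame is on top of the table. The gap from the picture frame to the table's −x edge is 916 mm.

The picture frame's min-x is at 916; the table's min-x is 0; gap = 916 mm.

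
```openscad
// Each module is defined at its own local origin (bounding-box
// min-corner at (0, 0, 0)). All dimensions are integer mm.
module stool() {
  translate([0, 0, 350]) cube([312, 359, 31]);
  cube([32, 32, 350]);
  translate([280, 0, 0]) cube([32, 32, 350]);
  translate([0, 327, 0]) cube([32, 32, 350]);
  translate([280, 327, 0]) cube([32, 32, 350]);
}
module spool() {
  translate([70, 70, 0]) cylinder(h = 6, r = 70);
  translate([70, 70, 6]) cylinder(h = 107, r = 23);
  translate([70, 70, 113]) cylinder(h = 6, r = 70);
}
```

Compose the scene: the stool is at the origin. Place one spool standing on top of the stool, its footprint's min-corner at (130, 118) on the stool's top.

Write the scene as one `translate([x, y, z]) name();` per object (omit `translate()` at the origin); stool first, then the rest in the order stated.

stool();
translate([130, 118, 381]) spool();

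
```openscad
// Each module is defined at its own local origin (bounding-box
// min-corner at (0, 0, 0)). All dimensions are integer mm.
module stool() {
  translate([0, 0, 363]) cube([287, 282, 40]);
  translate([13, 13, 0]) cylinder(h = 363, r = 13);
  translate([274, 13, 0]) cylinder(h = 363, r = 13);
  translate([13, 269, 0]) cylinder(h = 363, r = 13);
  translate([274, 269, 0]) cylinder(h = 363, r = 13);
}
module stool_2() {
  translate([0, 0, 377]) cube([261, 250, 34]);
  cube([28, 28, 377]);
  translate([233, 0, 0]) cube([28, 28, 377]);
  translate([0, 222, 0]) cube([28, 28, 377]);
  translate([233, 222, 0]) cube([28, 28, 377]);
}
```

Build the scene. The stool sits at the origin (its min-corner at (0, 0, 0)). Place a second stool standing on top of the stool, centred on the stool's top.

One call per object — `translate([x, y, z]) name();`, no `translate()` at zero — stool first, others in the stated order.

stool();
translate([13, 16, 403]) stool_2();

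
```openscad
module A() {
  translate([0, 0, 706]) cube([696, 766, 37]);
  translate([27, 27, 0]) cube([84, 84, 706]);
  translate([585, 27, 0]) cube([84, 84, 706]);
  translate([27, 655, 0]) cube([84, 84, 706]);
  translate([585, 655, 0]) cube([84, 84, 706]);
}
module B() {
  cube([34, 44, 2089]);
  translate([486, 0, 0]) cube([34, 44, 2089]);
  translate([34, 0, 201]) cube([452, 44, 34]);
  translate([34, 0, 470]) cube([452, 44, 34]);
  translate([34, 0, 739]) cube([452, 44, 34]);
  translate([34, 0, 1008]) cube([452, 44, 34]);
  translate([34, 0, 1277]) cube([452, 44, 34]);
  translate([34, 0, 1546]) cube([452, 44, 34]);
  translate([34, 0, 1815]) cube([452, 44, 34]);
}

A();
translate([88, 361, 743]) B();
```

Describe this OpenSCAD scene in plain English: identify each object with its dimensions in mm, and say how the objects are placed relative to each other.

A is a rectangular dining table. The top is 696×766×37 mm with its upper surface at z = 743 mm. It stands on four 84×84 mm square legs, each inset 27 mm from the nearest pair of top edges, running from the floor to the underside of the top.

B is a straight ladder. Two 34×44 mm vertical rails, 2089 mm tall, stand 520 mm apart (outside-to-outside) with their front faces coplanar on the −y side. 7 rungs, each 44 mm deep and 34 mm tall, span between the inner faces of the rails, front faces flush with the rails. The lowest rung's underside is at z = 201 mm and rungs are spaced 269 mm apart (underside to underside).

The ladder is on top of the table, centred.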